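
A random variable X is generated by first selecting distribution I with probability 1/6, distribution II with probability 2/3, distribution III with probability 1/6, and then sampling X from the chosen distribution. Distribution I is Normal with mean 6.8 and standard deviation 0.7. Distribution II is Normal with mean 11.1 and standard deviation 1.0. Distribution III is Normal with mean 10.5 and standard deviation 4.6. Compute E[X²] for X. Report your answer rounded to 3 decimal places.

For each component E[X²] = Var + (mean)², giving I: 46.73; II: 124.21; III: 131.41.
Overall E[X²] = 0.166667·46.73 + 0.666667·124.21 + 0.166667·131.41 = 112.497.

112.497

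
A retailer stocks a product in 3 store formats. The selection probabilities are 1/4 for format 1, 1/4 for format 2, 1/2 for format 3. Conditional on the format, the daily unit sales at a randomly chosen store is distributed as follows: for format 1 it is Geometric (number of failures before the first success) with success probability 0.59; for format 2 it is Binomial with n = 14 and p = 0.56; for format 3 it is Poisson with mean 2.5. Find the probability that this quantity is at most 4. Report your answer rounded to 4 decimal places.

Conditional on each format, P(X ≤ 4): 1: 0.988414; 2: 0.0361181; 3: 0.891178.
By total probability, P(X ≤ 4) = 0.25·0.988414 + 0.25·0.0361181 + 0.5·0.891178 = 0.701722.

0.7017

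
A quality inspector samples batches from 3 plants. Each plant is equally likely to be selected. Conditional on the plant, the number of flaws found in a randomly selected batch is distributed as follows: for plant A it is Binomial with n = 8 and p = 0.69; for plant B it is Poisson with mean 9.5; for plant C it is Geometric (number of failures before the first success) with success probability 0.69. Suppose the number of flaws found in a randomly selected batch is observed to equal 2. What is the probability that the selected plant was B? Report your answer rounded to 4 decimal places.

0.0414

Likelihoods P(X=2 | ·): A: 0.0118311; B: 0.00337769; C: 0.066309.
Posterior ∝ prior × likelihood. Numerator for B: 0.333333·0.00337769 = 0.0011259.
Normalizing constant: 0.333333·0.0118311 + 0.333333·0.00337769 + 0.333333·0.066309 = 0.0271726.
P(B | observation) = 0.0011259 / 0.0271726 = 0.041435.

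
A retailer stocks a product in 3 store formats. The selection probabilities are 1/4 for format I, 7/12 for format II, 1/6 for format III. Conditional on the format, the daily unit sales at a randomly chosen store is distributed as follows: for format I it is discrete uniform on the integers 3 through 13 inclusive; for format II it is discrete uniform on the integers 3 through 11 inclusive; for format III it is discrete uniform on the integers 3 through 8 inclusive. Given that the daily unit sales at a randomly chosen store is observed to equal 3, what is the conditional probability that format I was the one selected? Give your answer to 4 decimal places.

0.1971

Likelihoods P(X=3 | ·): I: 0.0909091; II: 0.111111; III: 0.166667.
Posterior ∝ prior × likelihood. Numerator for I: 0.25·0.0909091 = 0.0227273.
Normalizing constant: 0.25·0.0909091 + 0.583333·0.111111 + 0.166667·0.166667 = 0.11532.
P(I | observation) = 0.0227273 / 0.11532 = 0.19708.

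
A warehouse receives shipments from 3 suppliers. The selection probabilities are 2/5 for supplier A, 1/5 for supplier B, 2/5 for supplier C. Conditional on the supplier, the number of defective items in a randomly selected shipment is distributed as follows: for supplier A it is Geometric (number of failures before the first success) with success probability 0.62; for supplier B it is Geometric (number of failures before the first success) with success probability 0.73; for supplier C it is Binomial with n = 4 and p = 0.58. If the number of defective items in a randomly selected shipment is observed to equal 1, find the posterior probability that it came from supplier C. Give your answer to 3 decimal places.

0.340

Likelihoods P(X=1 | ·): A: 0.2356; B: 0.1971; C: 0.171884.
Posterior ∝ prior × likelihood. Numerator for C: 0.4·0.171884 = 0.0687537.
Normalizing constant: 0.4·0.2356 + 0.2·0.1971 + 0.4·0.171884 = 0.202414.
P(C | observation) = 0.0687537 / 0.202414 = 0.339669.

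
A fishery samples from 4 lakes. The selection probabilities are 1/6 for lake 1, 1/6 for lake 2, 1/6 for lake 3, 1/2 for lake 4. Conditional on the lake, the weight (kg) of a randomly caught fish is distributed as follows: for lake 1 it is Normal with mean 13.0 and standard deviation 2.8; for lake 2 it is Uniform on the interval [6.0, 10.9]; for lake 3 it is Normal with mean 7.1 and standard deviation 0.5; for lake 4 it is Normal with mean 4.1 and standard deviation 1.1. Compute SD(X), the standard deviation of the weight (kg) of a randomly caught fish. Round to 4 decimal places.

3.5787

Per component, 1: μ=13, E[X²]=176.84; 2: μ=8.45, E[X²]=73.4033; 3: μ=7.1, E[X²]=50.66; 4: μ=4.1, E[X²]=18.02.
E[X] = 0.166667·13 + 0.166667·8.45 + 0.166667·7.1 + 0.5·4.1 = 6.80833.
E[X²] = 0.166667·176.84 + 0.166667·73.4033 + 0.166667·50.66 + 0.5·18.02 = 59.1606.
Var(X) = E[X²] − (E[X])² = 59.1606 − 46.3534 = 12.8072.
SD(X) = √12.8072 = 3.57871.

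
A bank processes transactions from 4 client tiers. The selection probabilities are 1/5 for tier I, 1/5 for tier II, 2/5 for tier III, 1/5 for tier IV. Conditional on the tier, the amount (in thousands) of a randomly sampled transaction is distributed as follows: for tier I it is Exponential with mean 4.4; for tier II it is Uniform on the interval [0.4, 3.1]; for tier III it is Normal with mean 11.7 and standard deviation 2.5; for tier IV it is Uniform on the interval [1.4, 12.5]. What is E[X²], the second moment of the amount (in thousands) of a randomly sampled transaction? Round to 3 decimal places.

For each component E[X²] = Var + (mean)², giving I: 38.72; II: 3.67; III: 143.14; IV: 58.57.
Overall E[X²] = 0.2·38.72 + 0.2·3.67 + 0.4·143.14 + 0.2·58.57 = 77.448.

77.448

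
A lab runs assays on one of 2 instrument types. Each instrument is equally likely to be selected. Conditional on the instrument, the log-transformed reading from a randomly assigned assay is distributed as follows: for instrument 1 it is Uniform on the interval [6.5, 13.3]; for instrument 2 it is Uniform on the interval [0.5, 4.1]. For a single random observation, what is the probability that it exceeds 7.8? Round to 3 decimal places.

0.404

Conditional on each instrument, P(X > 7.8): 1: 0.808824; 2: 0.
By total probability, P(X > 7.8) = 0.5·0.808824 + 0.5·0 = 0.404412.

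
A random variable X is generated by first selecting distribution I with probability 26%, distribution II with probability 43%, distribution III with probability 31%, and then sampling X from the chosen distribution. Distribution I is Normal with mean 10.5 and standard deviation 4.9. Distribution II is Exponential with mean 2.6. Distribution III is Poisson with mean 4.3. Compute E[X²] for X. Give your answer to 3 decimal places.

47.786

For each component E[X²] = Var + (mean)², giving I: 134.26; II: 13.52; III: 22.79.
Overall E[X²] = 0.26·134.26 + 0.43·13.52 + 0.31·22.79 = 47.7861.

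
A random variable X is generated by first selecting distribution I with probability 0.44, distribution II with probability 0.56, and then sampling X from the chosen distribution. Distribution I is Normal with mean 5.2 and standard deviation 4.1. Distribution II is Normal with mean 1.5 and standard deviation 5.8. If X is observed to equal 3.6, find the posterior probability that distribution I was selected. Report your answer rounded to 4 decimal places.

Likelihoods f(3.6 | ·): I: 0.0901689; II: 0.0644192.
Posterior ∝ prior × likelihood. Numerator for I: 0.44·0.0901689 = 0.0396743.
Normalizing constant: 0.44·0.0901689 + 0.56·0.0644192 = 0.0757491.
P(I | observation) = 0.0396743 / 0.0757491 = 0.52376.

0.5238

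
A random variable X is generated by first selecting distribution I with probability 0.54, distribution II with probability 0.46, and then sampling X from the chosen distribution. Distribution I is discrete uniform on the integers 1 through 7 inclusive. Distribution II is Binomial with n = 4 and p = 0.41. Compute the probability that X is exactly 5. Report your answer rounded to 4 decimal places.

0.0771

Conditional on each component, P(X = 5): I: 0.142857; II: 0.
By total probability, P(X = 5) = 0.54·0.142857 + 0.46·0 = 0.0771429.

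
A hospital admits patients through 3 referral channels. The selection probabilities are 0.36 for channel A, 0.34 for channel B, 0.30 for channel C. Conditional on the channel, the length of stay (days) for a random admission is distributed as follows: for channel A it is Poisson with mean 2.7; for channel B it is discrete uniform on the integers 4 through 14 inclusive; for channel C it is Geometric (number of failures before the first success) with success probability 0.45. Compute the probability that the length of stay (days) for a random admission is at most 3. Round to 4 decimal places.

0.5296

Conditional on each channel, P(X ≤ 3): A: 0.714092; B: 0; C: 0.908494.
By total probability, P(X ≤ 3) = 0.36·0.714092 + 0.34·0 + 0.3·0.908494 = 0.529621.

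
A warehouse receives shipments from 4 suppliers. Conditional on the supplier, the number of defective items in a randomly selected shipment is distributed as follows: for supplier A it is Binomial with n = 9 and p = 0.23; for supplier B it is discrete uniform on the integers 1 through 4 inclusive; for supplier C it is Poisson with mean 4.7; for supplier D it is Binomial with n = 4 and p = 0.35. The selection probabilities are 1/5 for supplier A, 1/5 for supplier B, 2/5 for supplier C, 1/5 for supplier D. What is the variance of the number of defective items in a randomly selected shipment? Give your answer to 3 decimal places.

4.516

Per component, A: μ=2.07, E[X²]=5.8788; B: μ=2.5, E[X²]=7.5; C: μ=4.7, E[X²]=26.79; D: μ=1.4, E[X²]=2.87.
E[X] = 0.2·2.07 + 0.2·2.5 + 0.4·4.7 + 0.2·1.4 = 3.074.
E[X²] = 0.2·5.8788 + 0.2·7.5 + 0.4·26.79 + 0.2·2.87 = 13.9658.
Var(X) = E[X²] − (E[X])² = 13.9658 − 9.44948 = 4.51628.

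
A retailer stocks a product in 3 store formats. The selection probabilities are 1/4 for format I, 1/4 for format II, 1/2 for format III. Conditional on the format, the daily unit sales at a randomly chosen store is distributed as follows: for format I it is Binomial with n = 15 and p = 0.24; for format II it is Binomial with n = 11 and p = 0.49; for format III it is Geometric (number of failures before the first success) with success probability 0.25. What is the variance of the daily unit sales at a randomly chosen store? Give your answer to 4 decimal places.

8.3305

Per component, I: μ=3.6, E[X²]=15.696; II: μ=5.39, E[X²]=31.801; III: μ=3, E[X²]=21.
E[X] = 0.25·3.6 + 0.25·5.39 + 0.5·3 = 3.7475.
E[X²] = 0.25·15.696 + 0.25·31.801 + 0.5·21 = 22.3742.
Var(X) = E[X²] − (E[X])² = 22.3742 − 14.0438 = 8.33049.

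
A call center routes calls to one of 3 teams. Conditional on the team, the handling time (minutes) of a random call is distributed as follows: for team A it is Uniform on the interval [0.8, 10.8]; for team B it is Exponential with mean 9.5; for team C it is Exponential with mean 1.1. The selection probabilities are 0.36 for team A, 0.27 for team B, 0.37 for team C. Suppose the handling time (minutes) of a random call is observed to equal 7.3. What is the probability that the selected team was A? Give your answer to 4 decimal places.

0.7255

Likelihoods f(7.3 | ·): A: 0.1; B: 0.0488152; C: 0.00119254.
Posterior ∝ prior × likelihood. Numerator for A: 0.36·0.1 = 0.036.
Normalizing constant: 0.36·0.1 + 0.27·0.0488152 + 0.37·0.00119254 = 0.0496214.
P(A | observation) = 0.036 / 0.0496214 = 0.725494.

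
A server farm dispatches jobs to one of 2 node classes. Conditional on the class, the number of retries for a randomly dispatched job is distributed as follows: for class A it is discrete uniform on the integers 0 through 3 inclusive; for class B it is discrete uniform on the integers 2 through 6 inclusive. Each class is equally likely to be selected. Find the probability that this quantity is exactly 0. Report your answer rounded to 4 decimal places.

0.1250

Conditional on each class, P(X = 0): A: 0.25; B: 0.
By total probability, P(X = 0) = 0.5·0.25 + 0.5·0 = 0.125.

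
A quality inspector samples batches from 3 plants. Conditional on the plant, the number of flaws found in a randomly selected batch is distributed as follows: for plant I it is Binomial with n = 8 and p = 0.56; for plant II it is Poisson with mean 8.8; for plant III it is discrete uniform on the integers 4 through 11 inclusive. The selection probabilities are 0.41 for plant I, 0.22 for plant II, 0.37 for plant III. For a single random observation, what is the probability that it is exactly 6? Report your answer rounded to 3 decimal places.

Conditional on each plant, P(X = 6): I: 0.167183; II: 0.0972237; III: 0.125.
By total probability, P(X = 6) = 0.41·0.167183 + 0.22·0.0972237 + 0.37·0.125 = 0.136184.

0.136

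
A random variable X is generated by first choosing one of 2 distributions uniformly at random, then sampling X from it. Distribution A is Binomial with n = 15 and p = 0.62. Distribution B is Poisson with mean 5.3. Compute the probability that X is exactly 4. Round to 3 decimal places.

Conditional on each component, P(X = 4): A: 0.00481193; B: 0.164109.
By total probability, P(X = 4) = 0.5·0.00481193 + 0.5·0.164109 = 0.0844603.

0.084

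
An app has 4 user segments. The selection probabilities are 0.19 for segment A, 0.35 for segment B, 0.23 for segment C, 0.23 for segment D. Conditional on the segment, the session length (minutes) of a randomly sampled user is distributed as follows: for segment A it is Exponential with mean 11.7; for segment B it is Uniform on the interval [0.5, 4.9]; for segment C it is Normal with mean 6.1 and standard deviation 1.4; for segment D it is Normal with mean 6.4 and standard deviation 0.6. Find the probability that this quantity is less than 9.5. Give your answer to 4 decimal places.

Conditional on each segment, P(X < 9.5): A: 0.556016; B: 1; C: 0.992421; D: 1.
By total probability, P(X < 9.5) = 0.19·0.556016 + 0.35·1 + 0.23·0.992421 + 0.23·1 = 0.9139.

0.9139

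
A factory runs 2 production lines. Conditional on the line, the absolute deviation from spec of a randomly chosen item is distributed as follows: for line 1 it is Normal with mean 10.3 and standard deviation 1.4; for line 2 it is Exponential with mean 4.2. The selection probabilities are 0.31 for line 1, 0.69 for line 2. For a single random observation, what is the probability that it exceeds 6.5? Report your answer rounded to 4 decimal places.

0.4558

Conditional on each line, P(X > 6.5): 1: 0.996679; 2: 0.212754.
By total probability, P(X > 6.5) = 0.31·0.996679 + 0.69·0.212754 = 0.455771.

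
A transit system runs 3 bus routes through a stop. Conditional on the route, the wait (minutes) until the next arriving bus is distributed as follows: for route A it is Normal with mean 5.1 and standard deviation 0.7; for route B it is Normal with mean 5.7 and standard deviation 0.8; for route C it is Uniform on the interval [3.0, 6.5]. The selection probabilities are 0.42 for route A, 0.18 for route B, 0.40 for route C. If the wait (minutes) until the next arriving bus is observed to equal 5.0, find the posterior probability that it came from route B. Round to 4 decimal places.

Likelihoods f(5.0 | ·): A: 0.564132; B: 0.340069; C: 0.285714.
Posterior ∝ prior × likelihood. Numerator for B: 0.18·0.340069 = 0.0612124.
Normalizing constant: 0.42·0.564132 + 0.18·0.340069 + 0.4·0.285714 = 0.412433.
P(B | observation) = 0.0612124 / 0.412433 = 0.148418.

0.1484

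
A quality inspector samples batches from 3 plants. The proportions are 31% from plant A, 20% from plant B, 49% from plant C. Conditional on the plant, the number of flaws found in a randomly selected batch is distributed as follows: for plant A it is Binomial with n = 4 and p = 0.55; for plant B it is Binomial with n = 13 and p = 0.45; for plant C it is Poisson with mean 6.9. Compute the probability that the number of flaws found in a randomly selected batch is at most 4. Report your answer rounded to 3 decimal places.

Conditional on each plant, P(X ≤ 4): A: 1; B: 0.227948; C: 0.182311.
By total probability, P(X ≤ 4) = 0.31·1 + 0.2·0.227948 + 0.49·0.182311 = 0.444922.

0.445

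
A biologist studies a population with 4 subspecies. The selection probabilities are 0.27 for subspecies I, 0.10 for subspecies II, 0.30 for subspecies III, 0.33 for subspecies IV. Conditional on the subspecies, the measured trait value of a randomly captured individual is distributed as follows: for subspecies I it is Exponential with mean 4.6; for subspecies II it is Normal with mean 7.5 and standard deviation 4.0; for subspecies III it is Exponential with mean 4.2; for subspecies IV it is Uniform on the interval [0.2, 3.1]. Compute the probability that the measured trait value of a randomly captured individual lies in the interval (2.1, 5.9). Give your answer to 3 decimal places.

0.344

Conditional on each subspecies, P(2.1 < X < 5.9): I: 0.35617; II: 0.25607; III: 0.361105; IV: 0.344828.
By total probability, P(2.1 < X < 5.9) = 0.27·0.35617 + 0.1·0.25607 + 0.3·0.361105 + 0.33·0.344828 = 0.343898.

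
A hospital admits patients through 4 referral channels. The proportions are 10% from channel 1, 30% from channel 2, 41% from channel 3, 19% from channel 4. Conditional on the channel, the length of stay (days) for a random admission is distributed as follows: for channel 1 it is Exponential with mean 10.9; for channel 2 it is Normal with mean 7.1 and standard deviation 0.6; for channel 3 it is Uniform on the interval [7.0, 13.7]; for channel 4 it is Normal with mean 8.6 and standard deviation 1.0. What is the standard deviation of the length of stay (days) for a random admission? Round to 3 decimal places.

Per component, 1: μ=10.9, E[X²]=237.62; 2: μ=7.1, E[X²]=50.77; 3: μ=10.35, E[X²]=110.863; 4: μ=8.6, E[X²]=74.96.
E[X] = 0.1·10.9 + 0.3·7.1 + 0.41·10.35 + 0.19·8.6 = 9.0975.
E[X²] = 0.1·237.62 + 0.3·50.77 + 0.41·110.863 + 0.19·74.96 = 98.6894.
Var(X) = E[X²] − (E[X])² = 98.6894 − 82.7645 = 15.9249.
SD(X) = √15.9249 = 3.9906.

3.991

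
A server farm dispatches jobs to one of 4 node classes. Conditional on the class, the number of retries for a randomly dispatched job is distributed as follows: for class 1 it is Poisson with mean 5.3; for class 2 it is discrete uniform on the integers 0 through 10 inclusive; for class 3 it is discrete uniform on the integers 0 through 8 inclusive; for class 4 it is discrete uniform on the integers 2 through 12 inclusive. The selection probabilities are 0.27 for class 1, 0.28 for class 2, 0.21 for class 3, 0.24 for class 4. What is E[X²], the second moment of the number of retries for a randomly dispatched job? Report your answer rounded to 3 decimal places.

For each component E[X²] = Var + (mean)², giving 1: 33.39; 2: 35; 3: 22.6667; 4: 59.
Overall E[X²] = 0.27·33.39 + 0.28·35 + 0.21·22.6667 + 0.24·59 = 37.7353.

37.735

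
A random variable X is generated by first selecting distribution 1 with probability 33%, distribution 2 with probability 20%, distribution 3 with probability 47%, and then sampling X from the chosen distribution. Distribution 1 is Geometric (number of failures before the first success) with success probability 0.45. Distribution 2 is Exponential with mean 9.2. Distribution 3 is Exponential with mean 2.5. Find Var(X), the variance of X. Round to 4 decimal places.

Per component, 1: μ=1.22222, E[X²]=4.20988; 2: μ=9.2, E[X²]=169.28; 3: μ=2.5, E[X²]=12.5.
E[X] = 0.33·1.22222 + 0.2·9.2 + 0.47·2.5 = 3.41833.
E[X²] = 0.33·4.20988 + 0.2·169.28 + 0.47·12.5 = 41.1203.
Var(X) = E[X²] − (E[X])² = 41.1203 − 11.685 = 29.4353.

29.4353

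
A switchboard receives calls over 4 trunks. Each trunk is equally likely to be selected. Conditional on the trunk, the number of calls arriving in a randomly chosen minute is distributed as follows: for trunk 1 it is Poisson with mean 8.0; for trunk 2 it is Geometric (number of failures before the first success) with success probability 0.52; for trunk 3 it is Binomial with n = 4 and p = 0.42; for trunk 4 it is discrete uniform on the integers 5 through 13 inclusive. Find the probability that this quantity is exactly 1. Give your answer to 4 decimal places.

0.1450

Conditional on each trunk, P(X = 1): 1: 0.0026837; 2: 0.2496; 3: 0.327788; 4: 0.
By total probability, P(X = 1) = 0.25·0.0026837 + 0.25·0.2496 + 0.25·0.327788 + 0.25·0 = 0.145018.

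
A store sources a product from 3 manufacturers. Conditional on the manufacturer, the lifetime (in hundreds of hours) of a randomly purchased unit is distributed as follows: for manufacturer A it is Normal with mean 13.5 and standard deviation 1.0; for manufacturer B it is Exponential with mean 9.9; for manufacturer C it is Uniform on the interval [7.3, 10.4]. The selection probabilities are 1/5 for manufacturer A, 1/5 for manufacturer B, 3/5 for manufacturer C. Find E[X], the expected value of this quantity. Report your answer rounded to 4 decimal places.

Component means — A: 13.5; B: 9.9; C: 8.85.
E[X] = 0.2·13.5 + 0.2·9.9 + 0.6·8.85 = 9.99.

9.9900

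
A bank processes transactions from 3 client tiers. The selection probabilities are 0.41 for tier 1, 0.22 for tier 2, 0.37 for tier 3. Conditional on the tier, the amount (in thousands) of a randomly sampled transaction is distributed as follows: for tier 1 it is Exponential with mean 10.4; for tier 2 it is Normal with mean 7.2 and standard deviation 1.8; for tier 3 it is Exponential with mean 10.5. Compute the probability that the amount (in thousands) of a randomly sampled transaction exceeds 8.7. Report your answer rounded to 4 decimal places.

Conditional on each tier, P(X > 8.7): 1: 0.433207; 2: 0.202328; 3: 0.436673.
By total probability, P(X > 8.7) = 0.41·0.433207 + 0.22·0.202328 + 0.37·0.436673 = 0.383696.

0.3837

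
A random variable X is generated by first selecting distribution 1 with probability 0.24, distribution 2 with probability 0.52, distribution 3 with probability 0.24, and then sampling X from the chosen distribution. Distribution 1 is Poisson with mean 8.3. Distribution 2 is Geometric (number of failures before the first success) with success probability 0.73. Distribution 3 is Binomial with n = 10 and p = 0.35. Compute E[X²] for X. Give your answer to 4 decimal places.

22.3462

For each component E[X²] = Var + (mean)², giving 1: 77.19; 2: 0.64346; 3: 14.525.
Overall E[X²] = 0.24·77.19 + 0.52·0.64346 + 0.24·14.525 = 22.3462.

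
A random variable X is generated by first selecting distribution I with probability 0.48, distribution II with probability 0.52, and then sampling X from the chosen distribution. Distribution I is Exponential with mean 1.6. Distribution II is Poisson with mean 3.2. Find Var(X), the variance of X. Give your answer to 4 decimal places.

3.5318

Per component, I: μ=1.6, E[X²]=5.12; II: μ=3.2, E[X²]=13.44.
E[X] = 0.48·1.6 + 0.52·3.2 = 2.432.
E[X²] = 0.48·5.12 + 0.52·13.44 = 9.4464.
Var(X) = E[X²] − (E[X])² = 9.4464 − 5.91462 = 3.53178.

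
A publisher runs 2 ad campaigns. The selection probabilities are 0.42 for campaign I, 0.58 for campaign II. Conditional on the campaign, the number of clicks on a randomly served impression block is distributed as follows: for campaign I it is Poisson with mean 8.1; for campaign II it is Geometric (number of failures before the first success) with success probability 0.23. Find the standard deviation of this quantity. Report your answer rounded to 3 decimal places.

4.165

Per component, I: μ=8.1, E[X²]=73.71; II: μ=3.34783, E[X²]=25.7637.
E[X] = 0.42·8.1 + 0.58·3.34783 = 5.34374.
E[X²] = 0.42·73.71 + 0.58·25.7637 = 45.9011.
Var(X) = E[X²] − (E[X])² = 45.9011 − 28.5555 = 17.3456.
SD(X) = √17.3456 = 4.16481.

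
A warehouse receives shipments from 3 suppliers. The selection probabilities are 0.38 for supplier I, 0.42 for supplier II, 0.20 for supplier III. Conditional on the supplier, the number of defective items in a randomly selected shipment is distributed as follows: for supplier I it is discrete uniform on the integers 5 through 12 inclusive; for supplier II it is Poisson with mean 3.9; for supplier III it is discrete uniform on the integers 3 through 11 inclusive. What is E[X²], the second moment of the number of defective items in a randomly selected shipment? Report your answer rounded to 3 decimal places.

48.610

For each component E[X²] = Var + (mean)², giving I: 77.5; II: 19.11; III: 55.6667.
Overall E[X²] = 0.38·77.5 + 0.42·19.11 + 0.2·55.6667 = 48.6095.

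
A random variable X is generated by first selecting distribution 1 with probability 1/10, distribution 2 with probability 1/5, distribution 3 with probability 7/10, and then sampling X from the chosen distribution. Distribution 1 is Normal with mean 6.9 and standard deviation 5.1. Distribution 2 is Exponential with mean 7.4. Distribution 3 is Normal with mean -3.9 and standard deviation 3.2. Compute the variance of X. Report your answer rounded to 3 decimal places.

Per component, 1: μ=6.9, E[X²]=73.62; 2: μ=7.4, E[X²]=109.52; 3: μ=-3.9, E[X²]=25.45.
E[X] = 0.1·6.9 + 0.2·7.4 + 0.7·-3.9 = -0.56.
E[X²] = 0.1·73.62 + 0.2·109.52 + 0.7·25.45 = 47.081.
Var(X) = E[X²] − (E[X])² = 47.081 − 0.3136 = 46.7674.

46.767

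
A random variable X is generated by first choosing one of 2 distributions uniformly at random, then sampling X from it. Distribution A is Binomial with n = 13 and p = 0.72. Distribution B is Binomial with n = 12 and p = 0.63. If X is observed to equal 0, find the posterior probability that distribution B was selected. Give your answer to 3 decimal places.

Likelihoods P(X=0 | ·): A: 6.50211e-08; B: 6.58295e-06.
Posterior ∝ prior × likelihood. Numerator for B: 0.5·6.58295e-06 = 3.29148e-06.
Normalizing constant: 0.5·6.50211e-08 + 0.5·6.58295e-06 = 3.32399e-06.
P(B | observation) = 3.29148e-06 / 3.32399e-06 = 0.990219.

0.990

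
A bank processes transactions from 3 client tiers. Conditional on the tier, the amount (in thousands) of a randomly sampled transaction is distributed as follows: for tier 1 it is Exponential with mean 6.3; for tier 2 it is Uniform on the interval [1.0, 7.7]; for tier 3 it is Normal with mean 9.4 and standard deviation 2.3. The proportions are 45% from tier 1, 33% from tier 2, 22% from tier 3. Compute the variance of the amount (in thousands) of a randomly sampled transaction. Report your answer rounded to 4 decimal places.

Per component, 1: μ=6.3, E[X²]=79.38; 2: μ=4.35, E[X²]=22.6633; 3: μ=9.4, E[X²]=93.65.
E[X] = 0.45·6.3 + 0.33·4.35 + 0.22·9.4 = 6.3385.
E[X²] = 0.45·79.38 + 0.33·22.6633 + 0.22·93.65 = 63.8029.
Var(X) = E[X²] − (E[X])² = 63.8029 − 40.1766 = 23.6263.

23.6263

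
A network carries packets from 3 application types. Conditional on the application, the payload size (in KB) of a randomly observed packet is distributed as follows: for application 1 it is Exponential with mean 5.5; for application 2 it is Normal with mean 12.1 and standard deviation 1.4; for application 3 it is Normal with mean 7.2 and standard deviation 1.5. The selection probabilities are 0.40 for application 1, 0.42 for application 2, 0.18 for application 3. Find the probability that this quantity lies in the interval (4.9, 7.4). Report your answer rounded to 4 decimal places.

0.1484

Conditional on each application, P(4.9 < X < 7.4): 1: 0.149861; 2: 0.000393627; 3: 0.490438.
By total probability, P(4.9 < X < 7.4) = 0.4·0.149861 + 0.42·0.000393627 + 0.18·0.490438 = 0.148389.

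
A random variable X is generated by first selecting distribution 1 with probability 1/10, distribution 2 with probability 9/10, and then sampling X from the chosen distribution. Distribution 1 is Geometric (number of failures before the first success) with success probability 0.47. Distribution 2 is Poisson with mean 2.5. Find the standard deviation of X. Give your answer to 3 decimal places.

1.631

Per component, 1: μ=1.12766, E[X²]=3.67089; 2: μ=2.5, E[X²]=8.75.
E[X] = 0.1·1.12766 + 0.9·2.5 = 2.36277.
E[X²] = 0.1·3.67089 + 0.9·8.75 = 8.24209.
Var(X) = E[X²] − (E[X])² = 8.24209 − 5.58266 = 2.65943.
SD(X) = √2.65943 = 1.63077.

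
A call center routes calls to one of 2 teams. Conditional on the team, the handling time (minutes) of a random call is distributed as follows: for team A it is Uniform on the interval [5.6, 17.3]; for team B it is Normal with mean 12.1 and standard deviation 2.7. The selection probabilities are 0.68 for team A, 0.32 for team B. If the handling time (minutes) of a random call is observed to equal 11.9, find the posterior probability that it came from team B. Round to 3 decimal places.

Likelihoods f(11.9 | ·): A: 0.0854701; B: 0.147352.
Posterior ∝ prior × likelihood. Numerator for B: 0.32·0.147352 = 0.0471525.
Normalizing constant: 0.68·0.0854701 + 0.32·0.147352 = 0.105272.
P(B | observation) = 0.0471525 / 0.105272 = 0.44791.

0.448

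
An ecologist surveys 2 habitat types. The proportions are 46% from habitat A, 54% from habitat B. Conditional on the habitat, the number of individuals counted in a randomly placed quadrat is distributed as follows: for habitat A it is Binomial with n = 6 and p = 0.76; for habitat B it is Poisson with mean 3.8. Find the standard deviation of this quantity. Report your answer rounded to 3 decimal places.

1.643

Per component, A: μ=4.56, E[X²]=21.888; B: μ=3.8, E[X²]=18.24.
E[X] = 0.46·4.56 + 0.54·3.8 = 4.1496.
E[X²] = 0.46·21.888 + 0.54·18.24 = 19.9181.
Var(X) = E[X²] − (E[X])² = 19.9181 − 17.2192 = 2.6989.
SD(X) = √2.6989 = 1.64283.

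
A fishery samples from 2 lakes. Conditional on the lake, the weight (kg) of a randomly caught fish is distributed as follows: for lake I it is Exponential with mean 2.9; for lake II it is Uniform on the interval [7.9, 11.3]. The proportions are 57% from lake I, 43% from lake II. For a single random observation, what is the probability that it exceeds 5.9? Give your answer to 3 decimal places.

Conditional on each lake, P(X > 5.9): I: 0.130748; II: 1.
By total probability, P(X > 5.9) = 0.57·0.130748 + 0.43·1 = 0.504526.

0.505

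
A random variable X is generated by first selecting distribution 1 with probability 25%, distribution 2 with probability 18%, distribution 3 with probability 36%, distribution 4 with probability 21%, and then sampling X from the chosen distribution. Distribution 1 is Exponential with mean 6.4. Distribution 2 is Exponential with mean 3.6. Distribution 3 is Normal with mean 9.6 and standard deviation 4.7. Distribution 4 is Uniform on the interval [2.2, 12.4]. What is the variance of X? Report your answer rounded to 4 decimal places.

26.9130

Per component, 1: μ=6.4, E[X²]=81.92; 2: μ=3.6, E[X²]=25.92; 3: μ=9.6, E[X²]=114.25; 4: μ=7.3, E[X²]=61.96.
E[X] = 0.25·6.4 + 0.18·3.6 + 0.36·9.6 + 0.21·7.3 = 7.237.
E[X²] = 0.25·81.92 + 0.18·25.92 + 0.36·114.25 + 0.21·61.96 = 79.2872.
Var(X) = E[X²] − (E[X])² = 79.2872 − 52.3742 = 26.913.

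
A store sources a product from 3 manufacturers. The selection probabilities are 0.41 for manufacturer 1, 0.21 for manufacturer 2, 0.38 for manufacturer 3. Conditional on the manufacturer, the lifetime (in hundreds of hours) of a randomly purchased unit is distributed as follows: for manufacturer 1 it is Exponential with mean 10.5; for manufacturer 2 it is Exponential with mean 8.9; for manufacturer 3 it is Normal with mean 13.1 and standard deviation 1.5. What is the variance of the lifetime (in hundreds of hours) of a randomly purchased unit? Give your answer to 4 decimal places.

65.3729

Per component, 1: μ=10.5, E[X²]=220.5; 2: μ=8.9, E[X²]=158.42; 3: μ=13.1, E[X²]=173.86.
E[X] = 0.41·10.5 + 0.21·8.9 + 0.38·13.1 = 11.152.
E[X²] = 0.41·220.5 + 0.21·158.42 + 0.38·173.86 = 189.74.
Var(X) = E[X²] − (E[X])² = 189.74 − 124.367 = 65.3729.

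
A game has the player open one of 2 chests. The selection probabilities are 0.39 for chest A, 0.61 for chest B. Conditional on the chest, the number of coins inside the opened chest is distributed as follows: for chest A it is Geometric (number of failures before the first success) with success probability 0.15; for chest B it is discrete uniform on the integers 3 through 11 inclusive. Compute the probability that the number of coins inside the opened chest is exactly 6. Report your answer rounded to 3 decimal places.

Conditional on each chest, P(X = 6): A: 0.0565724; B: 0.111111.
By total probability, P(X = 6) = 0.39·0.0565724 + 0.61·0.111111 = 0.089841.

0.090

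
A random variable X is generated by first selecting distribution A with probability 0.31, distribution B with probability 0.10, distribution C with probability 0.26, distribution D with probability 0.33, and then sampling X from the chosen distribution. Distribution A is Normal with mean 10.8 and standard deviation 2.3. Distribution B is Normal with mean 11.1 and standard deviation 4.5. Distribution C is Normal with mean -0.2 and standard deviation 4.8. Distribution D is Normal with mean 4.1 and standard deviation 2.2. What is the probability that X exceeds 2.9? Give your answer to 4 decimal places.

0.7073

Conditional on each component, P(X > 2.9): A: 0.999703; B: 0.965789; C: 0.259194; D: 0.70728.
By total probability, P(X > 2.9) = 0.31·0.999703 + 0.1·0.965789 + 0.26·0.259194 + 0.33·0.70728 = 0.70728.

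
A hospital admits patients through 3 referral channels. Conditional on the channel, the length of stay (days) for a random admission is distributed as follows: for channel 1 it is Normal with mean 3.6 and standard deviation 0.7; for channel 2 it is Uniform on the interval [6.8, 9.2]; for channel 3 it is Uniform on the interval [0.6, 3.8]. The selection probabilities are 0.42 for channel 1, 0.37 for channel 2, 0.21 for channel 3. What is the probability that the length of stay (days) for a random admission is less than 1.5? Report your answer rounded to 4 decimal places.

0.0596

Conditional on each channel, P(X < 1.5): 1: 0.0013499; 2: 0; 3: 0.28125.
By total probability, P(X < 1.5) = 0.42·0.0013499 + 0.37·0 + 0.21·0.28125 = 0.0596295.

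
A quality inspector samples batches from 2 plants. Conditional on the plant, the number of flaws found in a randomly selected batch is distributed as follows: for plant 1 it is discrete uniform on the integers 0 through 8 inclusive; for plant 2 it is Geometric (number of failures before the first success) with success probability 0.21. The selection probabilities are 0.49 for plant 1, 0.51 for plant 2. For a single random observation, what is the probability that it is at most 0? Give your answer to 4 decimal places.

0.1615

Conditional on each plant, P(X ≤ 0): 1: 0.111111; 2: 0.21.
By total probability, P(X ≤ 0) = 0.49·0.111111 + 0.51·0.21 = 0.161544.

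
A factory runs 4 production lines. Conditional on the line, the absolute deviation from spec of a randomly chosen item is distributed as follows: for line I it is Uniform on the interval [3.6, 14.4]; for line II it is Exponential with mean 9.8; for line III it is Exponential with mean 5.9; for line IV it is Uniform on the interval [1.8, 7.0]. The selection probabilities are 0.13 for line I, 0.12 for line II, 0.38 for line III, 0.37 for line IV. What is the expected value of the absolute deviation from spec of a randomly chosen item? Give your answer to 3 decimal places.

6.216

Component means — I: 9; II: 9.8; III: 5.9; IV: 4.4.
E[X] = 0.13·9 + 0.12·9.8 + 0.38·5.9 + 0.37·4.4 = 6.216.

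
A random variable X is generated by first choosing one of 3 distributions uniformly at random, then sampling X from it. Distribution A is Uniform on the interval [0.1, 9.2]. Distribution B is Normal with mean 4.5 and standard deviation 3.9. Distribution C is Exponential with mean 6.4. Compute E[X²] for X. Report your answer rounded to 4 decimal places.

48.6344

For each component E[X²] = Var + (mean)², giving A: 28.5233; B: 35.46; C: 81.92.
Overall E[X²] = 0.333333·28.5233 + 0.333333·35.46 + 0.333333·81.92 = 48.6344.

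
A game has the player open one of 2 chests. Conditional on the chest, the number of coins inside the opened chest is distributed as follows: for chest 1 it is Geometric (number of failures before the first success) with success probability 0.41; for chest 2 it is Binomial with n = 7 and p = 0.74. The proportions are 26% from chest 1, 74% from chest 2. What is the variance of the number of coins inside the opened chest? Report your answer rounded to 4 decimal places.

4.6018

Per component, 1: μ=1.43902, E[X²]=5.58061; 2: μ=5.18, E[X²]=28.1792.
E[X] = 0.26·1.43902 + 0.74·5.18 = 4.20735.
E[X²] = 0.26·5.58061 + 0.74·28.1792 = 22.3036.
Var(X) = E[X²] − (E[X])² = 22.3036 − 17.7018 = 4.6018.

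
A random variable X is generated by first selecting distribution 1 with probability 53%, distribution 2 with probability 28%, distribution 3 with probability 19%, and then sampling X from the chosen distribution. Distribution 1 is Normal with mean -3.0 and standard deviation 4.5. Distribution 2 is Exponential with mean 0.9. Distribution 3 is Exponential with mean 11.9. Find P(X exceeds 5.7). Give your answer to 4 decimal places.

Conditional on each component, P(X > 5.7): 1: 0.0265976; 2: 0.0017761; 3: 0.619408.
By total probability, P(X > 5.7) = 0.53·0.0265976 + 0.28·0.0017761 + 0.19·0.619408 = 0.132281.

0.1323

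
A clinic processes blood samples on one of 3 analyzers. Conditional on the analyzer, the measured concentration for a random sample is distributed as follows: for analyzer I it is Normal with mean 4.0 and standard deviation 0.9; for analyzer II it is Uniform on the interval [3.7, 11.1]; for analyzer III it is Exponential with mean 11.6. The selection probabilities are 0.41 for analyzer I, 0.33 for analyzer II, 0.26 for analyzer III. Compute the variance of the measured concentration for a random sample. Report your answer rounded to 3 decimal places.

Per component, I: μ=4, E[X²]=16.81; II: μ=7.4, E[X²]=59.3233; III: μ=11.6, E[X²]=269.12.
E[X] = 0.41·4 + 0.33·7.4 + 0.26·11.6 = 7.098.
E[X²] = 0.41·16.81 + 0.33·59.3233 + 0.26·269.12 = 96.44.
Var(X) = E[X²] − (E[X])² = 96.44 − 50.3816 = 46.0584.

46.058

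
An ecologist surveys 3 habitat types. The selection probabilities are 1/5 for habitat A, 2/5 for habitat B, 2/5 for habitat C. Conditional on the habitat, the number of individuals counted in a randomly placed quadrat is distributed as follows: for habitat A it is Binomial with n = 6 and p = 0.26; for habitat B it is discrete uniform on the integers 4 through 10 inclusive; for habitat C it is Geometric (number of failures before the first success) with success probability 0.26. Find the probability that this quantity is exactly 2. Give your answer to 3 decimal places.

0.118

Conditional on each habitat, P(X = 2): A: 0.304064; B: 0; C: 0.142376.
By total probability, P(X = 2) = 0.2·0.304064 + 0.4·0 + 0.4·0.142376 = 0.117763.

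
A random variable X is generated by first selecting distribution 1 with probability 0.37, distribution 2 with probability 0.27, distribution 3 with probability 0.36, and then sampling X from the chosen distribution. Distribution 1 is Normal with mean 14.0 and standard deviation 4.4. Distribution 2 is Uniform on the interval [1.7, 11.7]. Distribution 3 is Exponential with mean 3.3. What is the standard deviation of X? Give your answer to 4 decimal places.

Per component, 1: μ=14, E[X²]=215.36; 2: μ=6.7, E[X²]=53.2233; 3: μ=3.3, E[X²]=21.78.
E[X] = 0.37·14 + 0.27·6.7 + 0.36·3.3 = 8.177.
E[X²] = 0.37·215.36 + 0.27·53.2233 + 0.36·21.78 = 101.894.
Var(X) = E[X²] − (E[X])² = 101.894 − 66.8633 = 35.031.
SD(X) = √35.031 = 5.9187.

5.9187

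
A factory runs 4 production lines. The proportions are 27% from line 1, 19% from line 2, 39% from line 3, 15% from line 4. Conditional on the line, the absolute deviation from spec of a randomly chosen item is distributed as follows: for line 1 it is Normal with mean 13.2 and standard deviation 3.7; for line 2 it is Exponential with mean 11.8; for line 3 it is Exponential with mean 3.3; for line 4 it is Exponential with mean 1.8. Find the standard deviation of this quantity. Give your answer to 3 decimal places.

Per component, 1: μ=13.2, E[X²]=187.93; 2: μ=11.8, E[X²]=278.48; 3: μ=3.3, E[X²]=21.78; 4: μ=1.8, E[X²]=6.48.
E[X] = 0.27·13.2 + 0.19·11.8 + 0.39·3.3 + 0.15·1.8 = 7.363.
E[X²] = 0.27·187.93 + 0.19·278.48 + 0.39·21.78 + 0.15·6.48 = 113.118.
Var(X) = E[X²] − (E[X])² = 113.118 − 54.2138 = 58.9047.
SD(X) = √58.9047 = 7.67494.

7.675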